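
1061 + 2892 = 3953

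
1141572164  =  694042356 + 447529808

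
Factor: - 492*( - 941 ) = 2^2*3^1* 41^1*941^1 = 462972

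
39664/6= 19832/3 =6610.67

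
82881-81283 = 1598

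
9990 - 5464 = 4526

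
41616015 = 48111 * 865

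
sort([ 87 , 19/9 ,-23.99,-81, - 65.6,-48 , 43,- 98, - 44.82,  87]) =[ - 98, - 81,-65.6,-48, - 44.82, - 23.99, 19/9,43, 87, 87]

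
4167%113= 99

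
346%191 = 155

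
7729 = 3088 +4641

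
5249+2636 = 7885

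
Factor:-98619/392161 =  -3^1*7^( - 1)*11^( - 2)*71^1 = - 213/847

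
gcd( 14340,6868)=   4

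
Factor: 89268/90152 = 2^( - 1) * 3^1*43^1*59^( - 1 )*173^1 * 191^ (-1) = 22317/22538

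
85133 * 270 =22985910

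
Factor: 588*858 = 504504 = 2^3*3^2 * 7^2*11^1*13^1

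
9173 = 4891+4282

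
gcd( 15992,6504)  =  8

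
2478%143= 47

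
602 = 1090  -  488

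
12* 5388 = 64656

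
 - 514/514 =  - 1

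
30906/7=30906/7 = 4415.14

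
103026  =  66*1561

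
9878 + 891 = 10769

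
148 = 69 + 79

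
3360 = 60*56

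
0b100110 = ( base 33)15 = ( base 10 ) 38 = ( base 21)1h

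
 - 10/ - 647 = 10/647 = 0.02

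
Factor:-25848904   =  -2^3*3231113^1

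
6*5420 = 32520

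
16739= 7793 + 8946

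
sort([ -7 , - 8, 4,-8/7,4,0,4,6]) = [ - 8 , - 7, - 8/7,0,4,4,4,6]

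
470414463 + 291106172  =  761520635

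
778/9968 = 389/4984 = 0.08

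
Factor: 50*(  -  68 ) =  - 2^3*5^2*17^1 =- 3400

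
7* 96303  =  674121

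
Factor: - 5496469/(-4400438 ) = 2^(-1)*7^( - 1)*11^1*19^( - 1)*71^( -1)*233^( - 1)*499679^1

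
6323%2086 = 65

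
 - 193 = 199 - 392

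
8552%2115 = 92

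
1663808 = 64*25997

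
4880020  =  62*78710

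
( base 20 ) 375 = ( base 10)1345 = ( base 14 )6c1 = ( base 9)1754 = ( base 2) 10101000001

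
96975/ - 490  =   - 19395/98 =- 197.91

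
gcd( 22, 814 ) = 22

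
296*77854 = 23044784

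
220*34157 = 7514540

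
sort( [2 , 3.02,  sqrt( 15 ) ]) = [2,3.02, sqrt (15)] 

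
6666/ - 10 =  - 3333/5 = - 666.60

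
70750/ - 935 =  - 76 + 62/187 =- 75.67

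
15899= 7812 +8087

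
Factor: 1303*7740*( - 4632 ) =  - 46714739040= - 2^5*3^3 * 5^1*43^1*193^1* 1303^1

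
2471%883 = 705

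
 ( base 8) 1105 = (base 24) 105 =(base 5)4311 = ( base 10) 581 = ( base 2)1001000101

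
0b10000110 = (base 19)71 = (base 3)11222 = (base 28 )4M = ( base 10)134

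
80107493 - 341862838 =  - 261755345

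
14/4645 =14/4645=0.00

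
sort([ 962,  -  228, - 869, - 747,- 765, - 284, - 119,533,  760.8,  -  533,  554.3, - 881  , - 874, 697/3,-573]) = [ - 881, -874, - 869, - 765, - 747, - 573, - 533, - 284, - 228, - 119,697/3,533,  554.3,760.8, 962] 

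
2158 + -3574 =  - 1416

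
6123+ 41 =6164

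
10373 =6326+4047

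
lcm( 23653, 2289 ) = 70959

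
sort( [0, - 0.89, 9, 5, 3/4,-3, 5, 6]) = [  -  3,-0.89, 0, 3/4,  5, 5, 6,9]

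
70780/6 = 35390/3 = 11796.67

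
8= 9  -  1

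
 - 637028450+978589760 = 341561310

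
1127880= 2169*520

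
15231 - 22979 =-7748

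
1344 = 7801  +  - 6457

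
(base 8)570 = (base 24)fg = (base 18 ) 12G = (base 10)376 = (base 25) f1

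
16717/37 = 451 + 30/37 = 451.81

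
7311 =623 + 6688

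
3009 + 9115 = 12124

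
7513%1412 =453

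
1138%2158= 1138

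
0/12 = 0 = 0.00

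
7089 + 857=7946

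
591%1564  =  591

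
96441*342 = 32982822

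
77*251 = 19327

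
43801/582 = 75 + 151/582 = 75.26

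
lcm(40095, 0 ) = 0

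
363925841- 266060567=97865274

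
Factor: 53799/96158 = 2^( - 1)*3^1*79^1*227^1*48079^ ( - 1 ) 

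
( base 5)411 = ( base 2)1101010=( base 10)106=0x6a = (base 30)3G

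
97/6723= 97/6723  =  0.01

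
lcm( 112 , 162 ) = 9072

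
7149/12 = 2383/4 = 595.75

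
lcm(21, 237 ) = 1659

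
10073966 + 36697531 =46771497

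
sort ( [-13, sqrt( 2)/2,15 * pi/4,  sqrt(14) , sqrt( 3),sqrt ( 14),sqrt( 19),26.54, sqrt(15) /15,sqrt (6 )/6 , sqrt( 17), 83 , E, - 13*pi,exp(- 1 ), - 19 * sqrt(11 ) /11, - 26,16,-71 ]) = [-71,  -  13*pi, - 26 , - 13,  -  19*sqrt(11)/11,sqrt( 15 )/15,  exp( - 1 ), sqrt (6 ) /6,sqrt(2)/2,sqrt( 3 ),E , sqrt( 14), sqrt (14),sqrt( 17 ),sqrt( 19 ),15*pi/4, 16 , 26.54  ,  83]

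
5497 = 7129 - 1632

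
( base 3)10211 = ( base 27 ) 3M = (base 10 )103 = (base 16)67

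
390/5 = 78 = 78.00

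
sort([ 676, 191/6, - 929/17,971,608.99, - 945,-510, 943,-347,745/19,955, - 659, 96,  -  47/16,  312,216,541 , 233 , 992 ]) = [-945, -659, -510,  -  347,-929/17,  -  47/16,191/6,745/19,96, 216, 233,312,541,608.99,676 , 943,955 , 971,992] 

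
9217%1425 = 667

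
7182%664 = 542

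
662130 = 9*73570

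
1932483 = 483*4001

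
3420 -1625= 1795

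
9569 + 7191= 16760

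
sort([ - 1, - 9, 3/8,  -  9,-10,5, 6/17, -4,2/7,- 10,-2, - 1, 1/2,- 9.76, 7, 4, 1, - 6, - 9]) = [ - 10, - 10, - 9.76, - 9,  -  9, -9, - 6,- 4, - 2 ,-1, - 1,2/7, 6/17, 3/8,1/2,1, 4,5,7 ]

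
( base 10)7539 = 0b1110101110011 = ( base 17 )1918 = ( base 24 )d23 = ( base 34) 6HP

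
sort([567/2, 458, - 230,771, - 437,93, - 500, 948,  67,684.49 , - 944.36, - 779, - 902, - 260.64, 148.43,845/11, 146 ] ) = [-944.36, - 902,-779, - 500,- 437, - 260.64, - 230  ,  67, 845/11,93, 146,  148.43,  567/2, 458, 684.49,771, 948 ]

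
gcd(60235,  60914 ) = 7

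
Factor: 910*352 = 320320 = 2^6*5^1 * 7^1*11^1*13^1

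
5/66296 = 5/66296 = 0.00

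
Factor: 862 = 2^1*431^1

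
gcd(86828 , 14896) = 196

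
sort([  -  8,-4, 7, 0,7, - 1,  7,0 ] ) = [ - 8, - 4,-1,0,  0 , 7,7,7] 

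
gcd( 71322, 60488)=2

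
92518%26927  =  11737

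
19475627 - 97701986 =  - 78226359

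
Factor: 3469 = 3469^1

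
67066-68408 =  - 1342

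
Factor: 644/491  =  2^2*7^1*23^1*491^(-1)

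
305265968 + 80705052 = 385971020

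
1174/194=6+5/97 = 6.05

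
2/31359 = 2/31359 = 0.00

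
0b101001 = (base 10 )41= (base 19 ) 23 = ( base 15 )2b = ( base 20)21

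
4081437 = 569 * 7173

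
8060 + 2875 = 10935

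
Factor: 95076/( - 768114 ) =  - 38/307 = -  2^1 * 19^1*307^( - 1 ) 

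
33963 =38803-4840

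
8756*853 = 7468868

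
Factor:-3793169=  - 59^1*239^1*269^1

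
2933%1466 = 1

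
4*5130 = 20520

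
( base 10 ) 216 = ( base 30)76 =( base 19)b7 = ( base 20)ag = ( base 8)330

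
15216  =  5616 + 9600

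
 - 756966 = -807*938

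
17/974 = 17/974= 0.02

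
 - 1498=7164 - 8662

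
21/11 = 21/11 = 1.91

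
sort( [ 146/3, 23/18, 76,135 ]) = [23/18, 146/3, 76, 135]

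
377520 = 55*6864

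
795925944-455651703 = 340274241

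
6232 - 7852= - 1620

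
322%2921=322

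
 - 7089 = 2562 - 9651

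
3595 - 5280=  - 1685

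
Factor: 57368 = 2^3*71^1*101^1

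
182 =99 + 83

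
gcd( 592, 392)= 8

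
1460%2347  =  1460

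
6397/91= 6397/91 = 70.30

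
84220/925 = 16844/185 = 91.05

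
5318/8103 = 5318/8103 = 0.66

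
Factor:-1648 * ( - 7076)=11661248=2^6*29^1 * 61^1*103^1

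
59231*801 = 47444031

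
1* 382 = 382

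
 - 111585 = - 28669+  - 82916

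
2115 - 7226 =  - 5111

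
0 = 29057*0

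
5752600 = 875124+4877476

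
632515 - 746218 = -113703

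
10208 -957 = 9251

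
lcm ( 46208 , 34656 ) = 138624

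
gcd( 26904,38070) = 6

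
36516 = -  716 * ( - 51 ) 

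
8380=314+8066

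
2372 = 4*593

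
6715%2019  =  658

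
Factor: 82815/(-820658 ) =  - 2^(-1)*3^1*5^1*17^( - 1 )*5521^1 * 24137^( - 1)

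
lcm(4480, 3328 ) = 116480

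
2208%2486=2208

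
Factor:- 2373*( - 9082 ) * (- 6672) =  - 2^5 * 3^2 *7^1*19^1*113^1*139^1*239^1 = -143792181792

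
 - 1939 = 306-2245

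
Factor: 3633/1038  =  7/2   =  2^( - 1 )*7^1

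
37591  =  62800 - 25209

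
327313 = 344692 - 17379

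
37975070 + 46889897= 84864967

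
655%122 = 45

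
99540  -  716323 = -616783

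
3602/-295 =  - 3602/295 = - 12.21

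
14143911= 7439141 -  - 6704770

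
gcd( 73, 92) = 1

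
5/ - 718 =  - 5/718=-0.01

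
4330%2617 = 1713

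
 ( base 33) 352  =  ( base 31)3ho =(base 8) 6552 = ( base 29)42c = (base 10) 3434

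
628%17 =16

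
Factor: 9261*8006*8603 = 637857098298= 2^1 * 3^3*7^4*1229^1*4003^1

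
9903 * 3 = 29709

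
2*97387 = 194774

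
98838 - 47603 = 51235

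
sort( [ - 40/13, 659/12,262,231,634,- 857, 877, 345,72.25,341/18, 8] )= [-857 , - 40/13,8,341/18, 659/12, 72.25,231,262,  345,634,877] 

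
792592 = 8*99074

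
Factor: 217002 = 2^1*3^1*59^1 * 613^1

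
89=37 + 52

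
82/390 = 41/195 = 0.21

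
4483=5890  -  1407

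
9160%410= 140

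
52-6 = 46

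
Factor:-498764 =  - 2^2 * 7^1* 47^1*379^1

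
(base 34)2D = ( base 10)81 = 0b1010001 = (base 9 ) 100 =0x51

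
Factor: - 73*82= - 5986 = - 2^1*41^1*73^1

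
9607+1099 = 10706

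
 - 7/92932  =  - 1/13276= - 0.00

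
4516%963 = 664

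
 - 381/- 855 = 127/285=0.45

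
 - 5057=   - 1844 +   -  3213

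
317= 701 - 384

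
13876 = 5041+8835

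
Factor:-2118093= - 3^1 *23^1 * 30697^1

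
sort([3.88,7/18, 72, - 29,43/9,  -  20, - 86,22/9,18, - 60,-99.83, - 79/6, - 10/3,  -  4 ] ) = [ - 99.83, - 86, - 60, - 29,- 20, - 79/6,  -  4, - 10/3,  7/18, 22/9, 3.88,43/9,  18, 72]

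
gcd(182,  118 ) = 2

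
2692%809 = 265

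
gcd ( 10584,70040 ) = 8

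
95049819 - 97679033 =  - 2629214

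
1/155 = 1/155 = 0.01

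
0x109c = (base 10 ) 4252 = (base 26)67E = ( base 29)51I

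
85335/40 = 2133 + 3/8 = 2133.38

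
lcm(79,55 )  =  4345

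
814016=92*8848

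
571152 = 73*7824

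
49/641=49/641= 0.08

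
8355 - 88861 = -80506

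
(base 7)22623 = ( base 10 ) 5799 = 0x16a7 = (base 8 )13247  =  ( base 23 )AM3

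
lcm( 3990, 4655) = 27930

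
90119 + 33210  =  123329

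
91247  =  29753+61494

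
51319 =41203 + 10116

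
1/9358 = 1/9358 = 0.00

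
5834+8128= 13962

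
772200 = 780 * 990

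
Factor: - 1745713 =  - 17^1 * 29^1*3541^1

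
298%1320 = 298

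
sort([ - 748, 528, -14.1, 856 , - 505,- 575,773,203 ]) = [ - 748, - 575, - 505, -14.1,203,528,773, 856] 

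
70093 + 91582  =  161675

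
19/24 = 19/24  =  0.79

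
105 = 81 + 24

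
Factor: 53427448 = 2^3*6678431^1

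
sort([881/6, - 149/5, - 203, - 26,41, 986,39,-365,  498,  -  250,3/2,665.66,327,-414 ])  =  [ - 414, - 365,  -  250, - 203, -149/5, -26, 3/2,39, 41, 881/6,327,498,665.66,986 ] 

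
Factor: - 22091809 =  - 31^1*43^1 * 16573^1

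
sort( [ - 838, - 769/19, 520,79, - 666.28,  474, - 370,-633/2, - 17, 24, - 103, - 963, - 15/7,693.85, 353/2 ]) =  [ -963,-838,-666.28, -370, - 633/2,-103,  -  769/19, - 17,- 15/7,  24, 79, 353/2,474,520,693.85] 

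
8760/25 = 1752/5 = 350.40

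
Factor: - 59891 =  - 13^1*17^1*271^1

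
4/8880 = 1/2220 = 0.00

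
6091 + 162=6253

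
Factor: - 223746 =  - 2^1 * 3^1*89^1*  419^1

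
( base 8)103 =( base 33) 21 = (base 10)67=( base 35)1w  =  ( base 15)47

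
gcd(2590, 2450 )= 70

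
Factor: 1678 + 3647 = 3^1*5^2*71^1 = 5325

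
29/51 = 29/51=0.57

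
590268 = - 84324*( - 7) 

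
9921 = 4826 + 5095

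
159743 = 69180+90563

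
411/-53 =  - 8 + 13/53 = -7.75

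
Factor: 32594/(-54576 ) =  - 43/72 =- 2^ (  -  3)*3^(-2) *43^1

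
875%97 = 2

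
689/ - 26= - 27 + 1/2 = - 26.50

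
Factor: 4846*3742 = 18133732 = 2^2*1871^1 * 2423^1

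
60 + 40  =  100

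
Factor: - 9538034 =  - 2^1* 11^1*73^1*5939^1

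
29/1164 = 29/1164=0.02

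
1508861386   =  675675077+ 833186309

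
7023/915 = 2341/305  =  7.68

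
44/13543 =44/13543 =0.00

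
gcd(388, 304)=4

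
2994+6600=9594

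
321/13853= 321/13853 =0.02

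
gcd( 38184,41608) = 8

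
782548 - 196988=585560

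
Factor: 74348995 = 5^1*7^1 * 19^1*23^1*4861^1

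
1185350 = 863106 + 322244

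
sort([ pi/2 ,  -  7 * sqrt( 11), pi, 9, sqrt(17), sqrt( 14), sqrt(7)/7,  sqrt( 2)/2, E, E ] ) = [ - 7  *  sqrt(11), sqrt( 7)/7,sqrt (2 )/2,  pi/2, E, E , pi,sqrt( 14 ),sqrt( 17), 9]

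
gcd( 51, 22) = 1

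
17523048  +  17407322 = 34930370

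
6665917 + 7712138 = 14378055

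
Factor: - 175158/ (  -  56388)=2^( - 1)*3^1*127^( - 1)*263^1= 789/254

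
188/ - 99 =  - 188/99 = - 1.90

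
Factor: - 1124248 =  -2^3*89^1*1579^1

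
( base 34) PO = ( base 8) 1552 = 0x36a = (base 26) 17g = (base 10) 874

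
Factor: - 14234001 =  - 3^1*1621^1*2927^1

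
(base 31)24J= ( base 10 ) 2065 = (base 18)66D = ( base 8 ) 4021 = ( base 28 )2hl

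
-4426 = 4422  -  8848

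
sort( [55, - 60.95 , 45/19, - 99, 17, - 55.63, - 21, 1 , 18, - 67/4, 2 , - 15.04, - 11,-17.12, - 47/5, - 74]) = [ - 99,  -  74,-60.95, - 55.63, - 21, - 17.12, - 67/4, - 15.04, - 11, - 47/5,1, 2,45/19,17, 18, 55 ]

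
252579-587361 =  - 334782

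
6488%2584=1320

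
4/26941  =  4/26941 = 0.00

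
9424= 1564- -7860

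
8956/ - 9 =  - 996+8/9 = - 995.11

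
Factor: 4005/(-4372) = - 2^( - 2)*3^2 * 5^1 *89^1*1093^(-1 )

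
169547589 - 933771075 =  - 764223486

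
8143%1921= 459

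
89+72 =161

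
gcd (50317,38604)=1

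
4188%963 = 336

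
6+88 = 94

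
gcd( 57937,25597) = 11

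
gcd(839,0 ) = 839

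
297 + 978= 1275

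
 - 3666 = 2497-6163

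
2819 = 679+2140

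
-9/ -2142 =1/238 =0.00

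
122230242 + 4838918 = 127069160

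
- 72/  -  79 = 72/79 = 0.91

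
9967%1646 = 91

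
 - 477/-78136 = 477/78136=0.01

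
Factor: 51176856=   2^3*3^1*41^1*52009^1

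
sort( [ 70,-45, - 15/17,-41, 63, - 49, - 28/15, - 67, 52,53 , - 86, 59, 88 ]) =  [-86, - 67,-49,-45,  -  41, - 28/15, - 15/17,52, 53, 59 , 63, 70,88]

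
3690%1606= 478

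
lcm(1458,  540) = 14580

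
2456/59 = 41 +37/59=41.63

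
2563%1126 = 311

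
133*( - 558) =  - 74214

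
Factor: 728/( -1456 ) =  - 2^ ( - 1) = -  1/2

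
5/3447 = 5/3447 = 0.00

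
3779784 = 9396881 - 5617097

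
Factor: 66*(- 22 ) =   -  2^2 * 3^1*  11^2 = - 1452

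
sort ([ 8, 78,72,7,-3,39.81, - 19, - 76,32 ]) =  [ - 76, - 19, - 3,  7,  8, 32, 39.81,  72,78]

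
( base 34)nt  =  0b1100101011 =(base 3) 1010001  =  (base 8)1453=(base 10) 811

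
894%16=14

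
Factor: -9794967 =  - 3^1*7^1*13^1*35879^1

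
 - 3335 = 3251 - 6586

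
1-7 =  - 6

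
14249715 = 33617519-19367804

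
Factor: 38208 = 2^6*3^1*199^1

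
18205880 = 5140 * 3542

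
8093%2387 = 932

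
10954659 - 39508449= - 28553790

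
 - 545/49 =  - 545/49 = - 11.12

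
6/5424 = 1/904 = 0.00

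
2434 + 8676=11110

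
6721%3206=309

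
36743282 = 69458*529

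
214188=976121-761933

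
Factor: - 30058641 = - 3^3*419^1*2657^1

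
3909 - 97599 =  - 93690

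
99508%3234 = 2488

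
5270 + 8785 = 14055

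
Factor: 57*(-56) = - 2^3*3^1*7^1*19^1 =- 3192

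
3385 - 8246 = -4861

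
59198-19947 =39251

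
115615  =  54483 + 61132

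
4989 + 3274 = 8263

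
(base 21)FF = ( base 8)512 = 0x14a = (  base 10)330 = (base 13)1C5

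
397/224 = 397/224=1.77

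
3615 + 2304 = 5919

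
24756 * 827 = 20473212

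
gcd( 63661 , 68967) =1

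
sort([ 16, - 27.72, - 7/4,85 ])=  [ - 27.72,-7/4,16, 85]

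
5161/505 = 10+111/505  =  10.22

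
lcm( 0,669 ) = 0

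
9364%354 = 160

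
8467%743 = 294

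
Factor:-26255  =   - 5^1*59^1 * 89^1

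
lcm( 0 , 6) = 0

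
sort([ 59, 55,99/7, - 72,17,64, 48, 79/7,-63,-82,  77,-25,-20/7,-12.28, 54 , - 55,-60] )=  [ - 82,-72, - 63, - 60,-55, - 25, - 12.28, - 20/7, 79/7,99/7, 17, 48,54,  55, 59,64,  77 ] 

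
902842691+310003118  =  1212845809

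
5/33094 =5/33094 = 0.00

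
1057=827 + 230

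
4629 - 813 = 3816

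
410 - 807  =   - 397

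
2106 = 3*702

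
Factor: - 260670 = -2^1*3^1 * 5^1 * 8689^1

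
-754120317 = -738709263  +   - 15411054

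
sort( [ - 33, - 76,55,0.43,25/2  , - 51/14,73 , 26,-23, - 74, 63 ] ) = [-76,-74,-33,-23, - 51/14,0.43,25/2,26, 55,63,73]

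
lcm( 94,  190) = 8930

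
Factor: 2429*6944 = 2^5*7^2  *31^1*347^1 = 16866976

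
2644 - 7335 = -4691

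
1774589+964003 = 2738592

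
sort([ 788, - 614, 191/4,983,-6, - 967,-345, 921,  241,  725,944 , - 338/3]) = [  -  967,-614, - 345, - 338/3,-6 , 191/4, 241,  725,788, 921, 944, 983 ]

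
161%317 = 161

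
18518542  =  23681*782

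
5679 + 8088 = 13767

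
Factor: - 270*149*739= - 2^1 * 3^3*5^1*149^1*739^1 = - 29729970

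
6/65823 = 2/21941=0.00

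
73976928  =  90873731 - 16896803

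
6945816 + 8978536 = 15924352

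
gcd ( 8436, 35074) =38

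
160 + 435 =595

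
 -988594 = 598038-1586632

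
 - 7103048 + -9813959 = - 16917007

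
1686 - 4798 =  - 3112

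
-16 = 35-51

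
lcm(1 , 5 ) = 5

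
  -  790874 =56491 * ( - 14) 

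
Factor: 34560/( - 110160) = - 2^4*3^( - 1 )*17^( - 1) = -  16/51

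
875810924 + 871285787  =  1747096711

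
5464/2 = 2732 = 2732.00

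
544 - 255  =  289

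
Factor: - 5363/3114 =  - 2^( - 1)*3^( - 2 )*31^1 = - 31/18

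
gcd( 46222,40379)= 1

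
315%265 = 50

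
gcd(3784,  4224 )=88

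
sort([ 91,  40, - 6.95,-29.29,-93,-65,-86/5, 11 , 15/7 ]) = [- 93,-65, - 29.29,-86/5,-6.95 , 15/7, 11,  40, 91 ]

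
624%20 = 4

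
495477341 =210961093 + 284516248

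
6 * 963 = 5778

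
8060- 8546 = -486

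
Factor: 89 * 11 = 979 = 11^1*89^1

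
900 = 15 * 60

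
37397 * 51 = 1907247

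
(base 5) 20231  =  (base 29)1GB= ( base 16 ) 524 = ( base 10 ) 1316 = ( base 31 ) 1be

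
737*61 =44957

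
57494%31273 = 26221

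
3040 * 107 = 325280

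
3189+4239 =7428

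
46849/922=50 + 749/922 = 50.81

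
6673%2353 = 1967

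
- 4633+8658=4025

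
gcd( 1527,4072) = 509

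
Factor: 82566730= 2^1*5^1 * 8256673^1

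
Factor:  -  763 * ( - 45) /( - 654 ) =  - 105/2 = - 2^(  -  1)*3^1 *5^1*7^1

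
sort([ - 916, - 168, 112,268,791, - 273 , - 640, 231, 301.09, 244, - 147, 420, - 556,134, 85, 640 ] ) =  [ - 916, - 640, - 556,-273,-168, - 147, 85,  112, 134, 231, 244 , 268, 301.09,  420,640, 791] 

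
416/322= 208/161 = 1.29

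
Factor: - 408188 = -2^2*11^1 *9277^1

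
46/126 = 23/63 = 0.37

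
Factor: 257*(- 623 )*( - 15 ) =2401665 = 3^1*5^1 *7^1*89^1*257^1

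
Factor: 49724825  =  5^2*47^1 * 101^1*419^1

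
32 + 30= 62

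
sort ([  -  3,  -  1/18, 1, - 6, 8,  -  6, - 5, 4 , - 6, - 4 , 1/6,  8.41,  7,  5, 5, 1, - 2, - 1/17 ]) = [-6,  -  6, -6, - 5,-4 , - 3, - 2, - 1/17,  -  1/18,1/6 , 1,1, 4, 5,  5, 7 , 8, 8.41 ]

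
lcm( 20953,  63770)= 1466710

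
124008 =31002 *4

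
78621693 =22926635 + 55695058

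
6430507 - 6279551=150956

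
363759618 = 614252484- 250492866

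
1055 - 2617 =-1562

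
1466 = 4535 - 3069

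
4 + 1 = 5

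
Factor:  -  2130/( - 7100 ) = 2^ (  -  1) *3^1*5^(-1) = 3/10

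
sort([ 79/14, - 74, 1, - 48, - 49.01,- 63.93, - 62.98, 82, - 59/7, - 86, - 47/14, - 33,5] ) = [ - 86, - 74,- 63.93, - 62.98, - 49.01, - 48,-33, - 59/7, - 47/14 , 1, 5, 79/14, 82] 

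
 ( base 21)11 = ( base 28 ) m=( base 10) 22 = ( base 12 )1A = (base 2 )10110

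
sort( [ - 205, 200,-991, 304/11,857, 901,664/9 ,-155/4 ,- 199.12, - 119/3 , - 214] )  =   [ - 991,-214,-205,-199.12, - 119/3, - 155/4, 304/11, 664/9,200,857,  901 ]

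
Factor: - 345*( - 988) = 340860 = 2^2*3^1*5^1*13^1*19^1*23^1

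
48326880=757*63840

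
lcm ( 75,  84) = 2100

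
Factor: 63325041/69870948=21108347/23290316 = 2^( - 2)*7^ (  -  1)  *13^1 * 37^( - 1)*251^1*6469^1 *22481^(-1) 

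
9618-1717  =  7901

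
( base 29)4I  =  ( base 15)8E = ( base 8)206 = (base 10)134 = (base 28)4M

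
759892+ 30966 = 790858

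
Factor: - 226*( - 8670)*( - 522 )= - 2^3 * 3^3 * 5^1*  17^2 * 29^1*113^1= - 1022817240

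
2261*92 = 208012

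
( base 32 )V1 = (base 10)993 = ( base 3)1100210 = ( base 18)313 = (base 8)1741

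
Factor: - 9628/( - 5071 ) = 2^2*11^( - 1)*29^1*83^1*461^( - 1)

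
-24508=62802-87310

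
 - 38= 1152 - 1190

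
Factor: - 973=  - 7^1 * 139^1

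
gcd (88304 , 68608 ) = 16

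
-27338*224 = -6123712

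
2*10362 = 20724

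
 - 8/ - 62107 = 8/62107 = 0.00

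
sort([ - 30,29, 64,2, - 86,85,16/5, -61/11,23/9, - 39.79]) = [ - 86, - 39.79, -30, - 61/11,2,23/9,16/5, 29,64 , 85]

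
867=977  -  110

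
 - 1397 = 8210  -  9607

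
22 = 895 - 873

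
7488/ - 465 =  - 2496/155 = - 16.10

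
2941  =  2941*1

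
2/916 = 1/458 = 0.00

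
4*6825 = 27300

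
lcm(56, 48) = 336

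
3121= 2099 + 1022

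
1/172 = 1/172  =  0.01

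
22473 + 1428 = 23901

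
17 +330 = 347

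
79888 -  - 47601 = 127489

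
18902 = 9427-- 9475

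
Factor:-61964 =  - 2^2*7^1*2213^1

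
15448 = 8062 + 7386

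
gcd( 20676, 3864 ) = 12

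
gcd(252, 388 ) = 4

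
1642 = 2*821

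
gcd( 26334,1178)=38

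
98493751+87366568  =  185860319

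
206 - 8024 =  - 7818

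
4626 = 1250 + 3376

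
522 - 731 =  - 209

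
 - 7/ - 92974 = 1/13282 = 0.00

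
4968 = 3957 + 1011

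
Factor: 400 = 2^4*5^2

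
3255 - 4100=-845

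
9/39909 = 3/13303 = 0.00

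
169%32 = 9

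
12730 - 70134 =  - 57404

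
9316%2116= 852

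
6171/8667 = 2057/2889 = 0.71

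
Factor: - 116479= - 11^1 * 10589^1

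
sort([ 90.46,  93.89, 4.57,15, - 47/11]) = [ - 47/11, 4.57,15,90.46, 93.89]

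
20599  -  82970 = - 62371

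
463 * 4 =1852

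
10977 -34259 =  - 23282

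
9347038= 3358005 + 5989033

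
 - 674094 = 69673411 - 70347505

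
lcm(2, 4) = 4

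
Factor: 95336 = 2^3*17^1 * 701^1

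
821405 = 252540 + 568865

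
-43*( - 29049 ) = 1249107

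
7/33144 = 7/33144 = 0.00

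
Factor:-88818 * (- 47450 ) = 2^2*3^1*5^2*13^1*73^1 * 113^1*131^1=4214414100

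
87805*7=614635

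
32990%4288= 2974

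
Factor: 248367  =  3^1 * 7^1*11827^1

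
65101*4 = 260404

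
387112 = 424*913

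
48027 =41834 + 6193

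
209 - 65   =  144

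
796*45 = 35820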